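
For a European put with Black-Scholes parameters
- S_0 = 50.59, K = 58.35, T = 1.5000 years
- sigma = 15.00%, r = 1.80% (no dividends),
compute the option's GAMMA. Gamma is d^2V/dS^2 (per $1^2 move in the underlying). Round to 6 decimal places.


d1 = -0.5379647236; d2 = -0.7216764543
phi(d1) = 0.3451964668; exp(-qT) = 1.0000000000; exp(-rT) = 0.9733612415
Gamma = exp(-qT) * phi(d1) / (S * sigma * sqrt(T)) = 1.0000000000 * 0.3451964668 / (50.5900 * 0.1500 * 1.2247448714) = 0.037142

Answer: Gamma = 0.037142


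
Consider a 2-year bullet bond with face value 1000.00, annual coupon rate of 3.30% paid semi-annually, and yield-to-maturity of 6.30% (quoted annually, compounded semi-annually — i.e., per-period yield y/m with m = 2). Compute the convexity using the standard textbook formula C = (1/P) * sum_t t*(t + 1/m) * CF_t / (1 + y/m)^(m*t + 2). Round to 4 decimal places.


Answer: Convexity = 4.5437

Derivation:
Coupon per period c = face * coupon_rate / m = 16.500000
Periods per year m = 2; per-period yield y/m = 0.031500
Number of cashflows N = 4
Cashflows (t years, CF_t, discount factor 1/(1+y/m)^(m*t), PV):
  t = 0.5000: CF_t = 16.500000, DF = 0.969462, PV = 15.996122
  t = 1.0000: CF_t = 16.500000, DF = 0.939856, PV = 15.507632
  t = 1.5000: CF_t = 16.500000, DF = 0.911155, PV = 15.034059
  t = 2.0000: CF_t = 1016.500000, DF = 0.883330, PV = 897.905132
Price P = sum_t PV_t = 944.442945
Convexity numerator sum_t t*(t + 1/m) * CF_t / (1+y/m)^(m*t + 2):
  t = 0.5000: term = 7.517029
  t = 1.0000: term = 21.862422
  t = 1.5000: term = 42.389573
  t = 2.0000: term = 4219.509737
Convexity = (1/P) * sum = 4291.278762 / 944.442945 = 4.543714


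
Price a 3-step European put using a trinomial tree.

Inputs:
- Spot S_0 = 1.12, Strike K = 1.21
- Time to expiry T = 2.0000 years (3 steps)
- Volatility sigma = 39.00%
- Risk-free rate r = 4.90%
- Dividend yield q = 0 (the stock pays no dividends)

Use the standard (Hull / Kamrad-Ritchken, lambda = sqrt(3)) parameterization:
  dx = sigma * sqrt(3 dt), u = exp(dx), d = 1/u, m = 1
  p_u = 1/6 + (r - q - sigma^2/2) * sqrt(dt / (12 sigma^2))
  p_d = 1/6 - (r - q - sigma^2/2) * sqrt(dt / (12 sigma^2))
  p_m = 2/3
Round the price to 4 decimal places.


dt = T/N = 0.666667; dx = sigma*sqrt(3*dt) = 0.551543
u = exp(dx) = 1.735930; d = 1/u = 0.576060
p_u = 0.150319, p_m = 0.666667, p_d = 0.183015
Discount per step: exp(-r*dt) = 0.967861
Stock lattice S(k, j) with j the centered position index:
  k=0: S(0,+0) = 1.1200
  k=1: S(1,-1) = 0.6452; S(1,+0) = 1.1200; S(1,+1) = 1.9442
  k=2: S(2,-2) = 0.3717; S(2,-1) = 0.6452; S(2,+0) = 1.1200; S(2,+1) = 1.9442; S(2,+2) = 3.3751
  k=3: S(3,-3) = 0.2141; S(3,-2) = 0.3717; S(3,-1) = 0.6452; S(3,+0) = 1.1200; S(3,+1) = 1.9442; S(3,+2) = 3.3751; S(3,+3) = 5.8589
Terminal payoffs V(N, j) = max(K - S_T, 0):
  V(3,-3) = 0.995898; V(3,-2) = 0.838333; V(3,-1) = 0.564813; V(3,+0) = 0.090000; V(3,+1) = 0.000000; V(3,+2) = 0.000000; V(3,+3) = 0.000000
Backward induction: V(k, j) = exp(-r*dt) * [p_u * V(k+1, j+1) + p_m * V(k+1, j) + p_d * V(k+1, j-1)]
  V(2,-2) = exp(-r*dt) * [p_u*0.564813 + p_m*0.838333 + p_d*0.995898] = 0.799506
  V(2,-1) = exp(-r*dt) * [p_u*0.090000 + p_m*0.564813 + p_d*0.838333] = 0.526030
  V(2,+0) = exp(-r*dt) * [p_u*0.000000 + p_m*0.090000 + p_d*0.564813] = 0.158119
  V(2,+1) = exp(-r*dt) * [p_u*0.000000 + p_m*0.000000 + p_d*0.090000] = 0.015942
  V(2,+2) = exp(-r*dt) * [p_u*0.000000 + p_m*0.000000 + p_d*0.000000] = 0.000000
  V(1,-1) = exp(-r*dt) * [p_u*0.158119 + p_m*0.526030 + p_d*0.799506] = 0.504039
  V(1,+0) = exp(-r*dt) * [p_u*0.015942 + p_m*0.158119 + p_d*0.526030] = 0.197521
  V(1,+1) = exp(-r*dt) * [p_u*0.000000 + p_m*0.015942 + p_d*0.158119] = 0.038294
  V(0,+0) = exp(-r*dt) * [p_u*0.038294 + p_m*0.197521 + p_d*0.504039] = 0.222302

Answer: Price = V(0,0) = 0.2223


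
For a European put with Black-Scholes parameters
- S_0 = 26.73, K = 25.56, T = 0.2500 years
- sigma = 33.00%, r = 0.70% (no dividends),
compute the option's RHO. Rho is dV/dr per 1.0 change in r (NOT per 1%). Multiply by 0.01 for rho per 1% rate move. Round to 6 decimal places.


Answer: Rho = -2.685411

Derivation:
d1 = 0.3643660645; d2 = 0.1993660645
phi(d1) = 0.3733198024; exp(-qT) = 1.0000000000; exp(-rT) = 0.9982515304
N(-d2) = 0.4209882021
Rho = -K*T*exp(-rT)*N(-d2) = -25.5600 * 0.2500 * 0.9982515304 * 0.4209882021 = -2.685411


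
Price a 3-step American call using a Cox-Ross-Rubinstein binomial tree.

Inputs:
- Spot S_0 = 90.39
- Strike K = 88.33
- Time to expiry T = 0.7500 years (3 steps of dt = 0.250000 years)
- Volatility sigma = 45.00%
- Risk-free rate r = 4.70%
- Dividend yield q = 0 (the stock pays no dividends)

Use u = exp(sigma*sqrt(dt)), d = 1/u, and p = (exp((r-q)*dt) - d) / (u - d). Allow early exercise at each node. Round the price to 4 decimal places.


dt = T/N = 0.250000
u = exp(sigma*sqrt(dt)) = 1.252323; d = 1/u = 0.798516
p = (exp((r-q)*dt) - d) / (u - d) = 0.470031
Discount per step: exp(-r*dt) = 0.988319
Stock lattice S(k, i) with i counting down-moves:
  k=0: S(0,0) = 90.3900
  k=1: S(1,0) = 113.1975; S(1,1) = 72.1779
  k=2: S(2,0) = 141.7597; S(2,1) = 90.3900; S(2,2) = 57.6352
  k=3: S(3,0) = 177.5289; S(3,1) = 113.1975; S(3,2) = 72.1779; S(3,3) = 46.0226
Terminal payoffs V(N, i) = max(S_T - K, 0):
  V(3,0) = 89.198941; V(3,1) = 24.867450; V(3,2) = 0.000000; V(3,3) = 0.000000
Backward induction: V(k, i) = exp(-r*dt) * [p * V(k+1, i) + (1-p) * V(k+1, i+1)]; then take max(V_cont, immediate exercise) for American.
  V(2,0) = exp(-r*dt) * [p*89.198941 + (1-p)*24.867450] = 54.461542; exercise = 53.429738; V(2,0) = max -> 54.461542
  V(2,1) = exp(-r*dt) * [p*24.867450 + (1-p)*0.000000] = 11.551935; exercise = 2.060000; V(2,1) = max -> 11.551935
  V(2,2) = exp(-r*dt) * [p*0.000000 + (1-p)*0.000000] = 0.000000; exercise = 0.000000; V(2,2) = max -> 0.000000
  V(1,0) = exp(-r*dt) * [p*54.461542 + (1-p)*11.551935] = 31.350239; exercise = 24.867450; V(1,0) = max -> 31.350239
  V(1,1) = exp(-r*dt) * [p*11.551935 + (1-p)*0.000000] = 5.366340; exercise = 0.000000; V(1,1) = max -> 5.366340
  V(0,0) = exp(-r*dt) * [p*31.350239 + (1-p)*5.366340] = 17.374225; exercise = 2.060000; V(0,0) = max -> 17.374225

Answer: Price = V(0,0) = 17.3742


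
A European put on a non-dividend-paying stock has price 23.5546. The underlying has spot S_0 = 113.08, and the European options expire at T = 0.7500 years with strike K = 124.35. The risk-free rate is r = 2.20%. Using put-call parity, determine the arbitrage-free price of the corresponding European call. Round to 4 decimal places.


Put-call parity: C - P = S_0 * exp(-qT) - K * exp(-rT).
S_0 * exp(-qT) = 113.0800 * 1.00000000 = 113.08000000
K * exp(-rT) = 124.3500 * 0.98363538 = 122.31505943
C = P + S*exp(-qT) - K*exp(-rT)
C = 23.5546 + 113.08000000 - 122.31505943 = 14.3195

Answer: Call price = 14.3195


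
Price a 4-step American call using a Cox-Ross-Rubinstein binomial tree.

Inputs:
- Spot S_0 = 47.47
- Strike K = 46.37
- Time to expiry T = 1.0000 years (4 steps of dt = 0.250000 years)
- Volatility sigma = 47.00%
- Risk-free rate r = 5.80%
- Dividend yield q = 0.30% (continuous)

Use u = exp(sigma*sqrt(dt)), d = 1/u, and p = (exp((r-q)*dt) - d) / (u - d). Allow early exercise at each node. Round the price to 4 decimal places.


Answer: Price = V(0,0) = 10.0317

Derivation:
dt = T/N = 0.250000
u = exp(sigma*sqrt(dt)) = 1.264909; d = 1/u = 0.790571
p = (exp((r-q)*dt) - d) / (u - d) = 0.470707
Discount per step: exp(-r*dt) = 0.985605
Stock lattice S(k, i) with i counting down-moves:
  k=0: S(0,0) = 47.4700
  k=1: S(1,0) = 60.0452; S(1,1) = 37.5284
  k=2: S(2,0) = 75.9517; S(2,1) = 47.4700; S(2,2) = 29.6689
  k=3: S(3,0) = 96.0720; S(3,1) = 60.0452; S(3,2) = 37.5284; S(3,3) = 23.4553
  k=4: S(4,0) = 121.5223; S(4,1) = 75.9517; S(4,2) = 47.4700; S(4,3) = 29.6689; S(4,4) = 18.5431
Terminal payoffs V(N, i) = max(S_T - K, 0):
  V(4,0) = 75.152318; V(4,1) = 29.581724; V(4,2) = 1.100000; V(4,3) = 0.000000; V(4,4) = 0.000000
Backward induction: V(k, i) = exp(-r*dt) * [p * V(k+1, i) + (1-p) * V(k+1, i+1)]; then take max(V_cont, immediate exercise) for American.
  V(3,0) = exp(-r*dt) * [p*75.152318 + (1-p)*29.581724] = 50.297489; exercise = 49.702002; V(3,0) = max -> 50.297489
  V(3,1) = exp(-r*dt) * [p*29.581724 + (1-p)*1.100000] = 14.297716; exercise = 13.675219; V(3,1) = max -> 14.297716
  V(3,2) = exp(-r*dt) * [p*1.100000 + (1-p)*0.000000] = 0.510324; exercise = 0.000000; V(3,2) = max -> 0.510324
  V(3,3) = exp(-r*dt) * [p*0.000000 + (1-p)*0.000000] = 0.000000; exercise = 0.000000; V(3,3) = max -> 0.000000
  V(2,0) = exp(-r*dt) * [p*50.297489 + (1-p)*14.297716] = 30.793301; exercise = 29.581724; V(2,0) = max -> 30.793301
  V(2,1) = exp(-r*dt) * [p*14.297716 + (1-p)*0.510324] = 6.899374; exercise = 1.100000; V(2,1) = max -> 6.899374
  V(2,2) = exp(-r*dt) * [p*0.510324 + (1-p)*0.000000] = 0.236755; exercise = 0.000000; V(2,2) = max -> 0.236755
  V(1,0) = exp(-r*dt) * [p*30.793301 + (1-p)*6.899374] = 17.885185; exercise = 13.675219; V(1,0) = max -> 17.885185
  V(1,1) = exp(-r*dt) * [p*6.899374 + (1-p)*0.236755] = 3.324342; exercise = 0.000000; V(1,1) = max -> 3.324342
  V(0,0) = exp(-r*dt) * [p*17.885185 + (1-p)*3.324342] = 10.031711; exercise = 1.100000; V(0,0) = max -> 10.031711


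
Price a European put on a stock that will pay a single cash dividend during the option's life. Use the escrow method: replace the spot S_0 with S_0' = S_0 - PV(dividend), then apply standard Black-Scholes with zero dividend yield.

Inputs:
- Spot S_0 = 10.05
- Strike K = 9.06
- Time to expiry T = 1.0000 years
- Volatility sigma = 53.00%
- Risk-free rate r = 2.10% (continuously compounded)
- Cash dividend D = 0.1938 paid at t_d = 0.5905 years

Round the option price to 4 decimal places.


PV(D) = D * exp(-r * t_d) = 0.1938 * 0.98767607 = 0.19141162
S_0' = S_0 - PV(D) = 10.0500 - 0.19141162 = 9.85858838
d1 = (ln(S_0'/K) + (r + sigma^2/2)*T) / (sigma*sqrt(T)) = 0.46400731
d2 = d1 - sigma*sqrt(T) = -0.06599269
exp(-rT) = 0.97921896
N(-d1) = 0.32132126; N(-d2) = 0.52630818
P = K * exp(-rT) * N(-d2) - S_0' * N(-d1) = 9.0600 * 0.97921896 * 0.52630818 - 9.85858838 * 0.32132126 = 1.5015

Answer: Price = 1.5015


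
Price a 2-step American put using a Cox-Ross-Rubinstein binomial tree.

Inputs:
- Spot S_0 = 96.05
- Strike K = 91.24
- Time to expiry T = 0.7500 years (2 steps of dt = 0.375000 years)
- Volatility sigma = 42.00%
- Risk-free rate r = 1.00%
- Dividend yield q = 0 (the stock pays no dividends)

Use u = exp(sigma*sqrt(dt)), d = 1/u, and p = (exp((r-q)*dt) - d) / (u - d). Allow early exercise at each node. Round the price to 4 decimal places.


dt = T/N = 0.375000
u = exp(sigma*sqrt(dt)) = 1.293299; d = 1/u = 0.773216
p = (exp((r-q)*dt) - d) / (u - d) = 0.443277
Discount per step: exp(-r*dt) = 0.996257
Stock lattice S(k, i) with i counting down-moves:
  k=0: S(0,0) = 96.0500
  k=1: S(1,0) = 124.2214; S(1,1) = 74.2674
  k=2: S(2,0) = 160.6554; S(2,1) = 96.0500; S(2,2) = 57.4248
Terminal payoffs V(N, i) = max(K - S_T, 0):
  V(2,0) = 0.000000; V(2,1) = 0.000000; V(2,2) = 33.815213
Backward induction: V(k, i) = exp(-r*dt) * [p * V(k+1, i) + (1-p) * V(k+1, i+1)]; then take max(V_cont, immediate exercise) for American.
  V(1,0) = exp(-r*dt) * [p*0.000000 + (1-p)*0.000000] = 0.000000; exercise = 0.000000; V(1,0) = max -> 0.000000
  V(1,1) = exp(-r*dt) * [p*0.000000 + (1-p)*33.815213] = 18.755245; exercise = 16.972572; V(1,1) = max -> 18.755245
  V(0,0) = exp(-r*dt) * [p*0.000000 + (1-p)*18.755245] = 10.402395; exercise = 0.000000; V(0,0) = max -> 10.402395

Answer: Price = V(0,0) = 10.4024


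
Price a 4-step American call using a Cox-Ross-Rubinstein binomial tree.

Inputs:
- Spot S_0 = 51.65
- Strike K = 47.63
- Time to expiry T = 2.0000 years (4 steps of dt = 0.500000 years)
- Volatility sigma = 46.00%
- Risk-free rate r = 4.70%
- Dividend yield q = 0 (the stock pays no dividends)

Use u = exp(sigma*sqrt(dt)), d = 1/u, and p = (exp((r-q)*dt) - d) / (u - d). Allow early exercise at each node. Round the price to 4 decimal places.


dt = T/N = 0.500000
u = exp(sigma*sqrt(dt)) = 1.384403; d = 1/u = 0.722333
p = (exp((r-q)*dt) - d) / (u - d) = 0.455307
Discount per step: exp(-r*dt) = 0.976774
Stock lattice S(k, i) with i counting down-moves:
  k=0: S(0,0) = 51.6500
  k=1: S(1,0) = 71.5044; S(1,1) = 37.3085
  k=2: S(2,0) = 98.9910; S(2,1) = 51.6500; S(2,2) = 26.9492
  k=3: S(3,0) = 137.0434; S(3,1) = 71.5044; S(3,2) = 37.3085; S(3,3) = 19.4663
  k=4: S(4,0) = 189.7233; S(4,1) = 98.9910; S(4,2) = 51.6500; S(4,3) = 26.9492; S(4,4) = 14.0611
Terminal payoffs V(N, i) = max(S_T - K, 0):
  V(4,0) = 142.093296; V(4,1) = 51.360950; V(4,2) = 4.020000; V(4,3) = 0.000000; V(4,4) = 0.000000
Backward induction: V(k, i) = exp(-r*dt) * [p * V(k+1, i) + (1-p) * V(k+1, i+1)]; then take max(V_cont, immediate exercise) for American.
  V(3,0) = exp(-r*dt) * [p*142.093296 + (1-p)*51.360950] = 90.519640; exercise = 89.413385; V(3,0) = max -> 90.519640
  V(3,1) = exp(-r*dt) * [p*51.360950 + (1-p)*4.020000] = 24.980679; exercise = 23.874423; V(3,1) = max -> 24.980679
  V(3,2) = exp(-r*dt) * [p*4.020000 + (1-p)*0.000000] = 1.787824; exercise = 0.000000; V(3,2) = max -> 1.787824
  V(3,3) = exp(-r*dt) * [p*0.000000 + (1-p)*0.000000] = 0.000000; exercise = 0.000000; V(3,3) = max -> 0.000000
  V(2,0) = exp(-r*dt) * [p*90.519640 + (1-p)*24.980679] = 53.547767; exercise = 51.360950; V(2,0) = max -> 53.547767
  V(2,1) = exp(-r*dt) * [p*24.980679 + (1-p)*1.787824] = 12.060911; exercise = 4.020000; V(2,1) = max -> 12.060911
  V(2,2) = exp(-r*dt) * [p*1.787824 + (1-p)*0.000000] = 0.795103; exercise = 0.000000; V(2,2) = max -> 0.795103
  V(1,0) = exp(-r*dt) * [p*53.547767 + (1-p)*12.060911] = 30.231327; exercise = 23.874423; V(1,0) = max -> 30.231327
  V(1,1) = exp(-r*dt) * [p*12.060911 + (1-p)*0.795103] = 5.786904; exercise = 0.000000; V(1,1) = max -> 5.786904
  V(0,0) = exp(-r*dt) * [p*30.231327 + (1-p)*5.786904] = 16.523721; exercise = 4.020000; V(0,0) = max -> 16.523721

Answer: Price = V(0,0) = 16.5237


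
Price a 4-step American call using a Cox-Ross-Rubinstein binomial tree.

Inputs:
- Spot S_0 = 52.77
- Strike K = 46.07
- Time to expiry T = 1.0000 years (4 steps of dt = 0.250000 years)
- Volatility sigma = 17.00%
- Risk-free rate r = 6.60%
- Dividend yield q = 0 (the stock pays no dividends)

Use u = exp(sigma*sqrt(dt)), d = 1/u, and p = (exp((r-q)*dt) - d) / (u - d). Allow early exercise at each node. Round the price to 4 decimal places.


Answer: Price = V(0,0) = 10.1528

Derivation:
dt = T/N = 0.250000
u = exp(sigma*sqrt(dt)) = 1.088717; d = 1/u = 0.918512
p = (exp((r-q)*dt) - d) / (u - d) = 0.576509
Discount per step: exp(-r*dt) = 0.983635
Stock lattice S(k, i) with i counting down-moves:
  k=0: S(0,0) = 52.7700
  k=1: S(1,0) = 57.4516; S(1,1) = 48.4699
  k=2: S(2,0) = 62.5485; S(2,1) = 52.7700; S(2,2) = 44.5202
  k=3: S(3,0) = 68.0977; S(3,1) = 57.4516; S(3,2) = 48.4699; S(3,3) = 40.8923
  k=4: S(4,0) = 74.1391; S(4,1) = 62.5485; S(4,2) = 52.7700; S(4,3) = 44.5202; S(4,4) = 37.5601
Terminal payoffs V(N, i) = max(S_T - K, 0):
  V(4,0) = 28.069084; V(4,1) = 16.478537; V(4,2) = 6.700000; V(4,3) = 0.000000; V(4,4) = 0.000000
Backward induction: V(k, i) = exp(-r*dt) * [p * V(k+1, i) + (1-p) * V(k+1, i+1)]; then take max(V_cont, immediate exercise) for American.
  V(3,0) = exp(-r*dt) * [p*28.069084 + (1-p)*16.478537] = 22.781578; exercise = 22.027660; V(3,0) = max -> 22.781578
  V(3,1) = exp(-r*dt) * [p*16.478537 + (1-p)*6.700000] = 12.135518; exercise = 11.381600; V(3,1) = max -> 12.135518
  V(3,2) = exp(-r*dt) * [p*6.700000 + (1-p)*0.000000] = 3.799400; exercise = 2.399893; V(3,2) = max -> 3.799400
  V(3,3) = exp(-r*dt) * [p*0.000000 + (1-p)*0.000000] = 0.000000; exercise = 0.000000; V(3,3) = max -> 0.000000
  V(2,0) = exp(-r*dt) * [p*22.781578 + (1-p)*12.135518] = 17.974036; exercise = 16.478537; V(2,0) = max -> 17.974036
  V(2,1) = exp(-r*dt) * [p*12.135518 + (1-p)*3.799400] = 8.464426; exercise = 6.700000; V(2,1) = max -> 8.464426
  V(2,2) = exp(-r*dt) * [p*3.799400 + (1-p)*0.000000] = 2.154544; exercise = 0.000000; V(2,2) = max -> 2.154544
  V(1,0) = exp(-r*dt) * [p*17.974036 + (1-p)*8.464426] = 13.718567; exercise = 11.381600; V(1,0) = max -> 13.718567
  V(1,1) = exp(-r*dt) * [p*8.464426 + (1-p)*2.154544] = 5.697460; exercise = 2.399893; V(1,1) = max -> 5.697460
  V(0,0) = exp(-r*dt) * [p*13.718567 + (1-p)*5.697460] = 10.152790; exercise = 6.700000; V(0,0) = max -> 10.152790


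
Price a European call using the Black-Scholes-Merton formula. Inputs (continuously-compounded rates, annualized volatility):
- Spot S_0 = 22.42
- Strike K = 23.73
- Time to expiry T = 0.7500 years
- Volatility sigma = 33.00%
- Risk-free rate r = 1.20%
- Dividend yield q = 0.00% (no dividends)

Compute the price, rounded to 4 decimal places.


d1 = (ln(S/K) + (r - q + 0.5*sigma^2) * T) / (sigma * sqrt(T)) = -0.02431573
d2 = d1 - sigma * sqrt(T) = -0.31010411
exp(-rT) = 0.99104038; exp(-qT) = 1.00000000
C = S_0 * exp(-qT) * N(d1) - K * exp(-rT) * N(d2)
N(d1) = 0.49030038; N(d2) = 0.37824089
C = 22.4200 * 1.00000000 * 0.49030038 - 23.7300 * 0.99104038 * 0.37824089 = 2.0973

Answer: Price = 2.0973


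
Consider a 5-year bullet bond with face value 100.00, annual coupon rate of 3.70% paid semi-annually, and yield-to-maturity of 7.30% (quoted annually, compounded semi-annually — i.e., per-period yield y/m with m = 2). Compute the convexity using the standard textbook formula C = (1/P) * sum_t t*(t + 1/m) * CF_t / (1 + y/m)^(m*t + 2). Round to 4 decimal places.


Coupon per period c = face * coupon_rate / m = 1.850000
Periods per year m = 2; per-period yield y/m = 0.036500
Number of cashflows N = 10
Cashflows (t years, CF_t, discount factor 1/(1+y/m)^(m*t), PV):
  t = 0.5000: CF_t = 1.850000, DF = 0.964785, PV = 1.784853
  t = 1.0000: CF_t = 1.850000, DF = 0.930811, PV = 1.722000
  t = 1.5000: CF_t = 1.850000, DF = 0.898033, PV = 1.661360
  t = 2.0000: CF_t = 1.850000, DF = 0.866409, PV = 1.602856
  t = 2.5000: CF_t = 1.850000, DF = 0.835898, PV = 1.546412
  t = 3.0000: CF_t = 1.850000, DF = 0.806462, PV = 1.491956
  t = 3.5000: CF_t = 1.850000, DF = 0.778063, PV = 1.439417
  t = 4.0000: CF_t = 1.850000, DF = 0.750664, PV = 1.388728
  t = 4.5000: CF_t = 1.850000, DF = 0.724230, PV = 1.339825
  t = 5.0000: CF_t = 101.850000, DF = 0.698726, PV = 71.165248
Price P = sum_t PV_t = 85.142655
Convexity numerator sum_t t*(t + 1/m) * CF_t / (1+y/m)^(m*t + 2):
  t = 0.5000: term = 0.830680
  t = 1.0000: term = 2.404284
  t = 1.5000: term = 4.639236
  t = 2.0000: term = 7.459778
  t = 2.5000: term = 10.795626
  t = 3.0000: term = 14.581647
  t = 3.5000: term = 18.757545
  t = 4.0000: term = 23.267578
  t = 4.5000: term = 28.060272
  t = 5.0000: term = 1821.637886
Convexity = (1/P) * sum = 1932.434532 / 85.142655 = 22.696433

Answer: Convexity = 22.6964


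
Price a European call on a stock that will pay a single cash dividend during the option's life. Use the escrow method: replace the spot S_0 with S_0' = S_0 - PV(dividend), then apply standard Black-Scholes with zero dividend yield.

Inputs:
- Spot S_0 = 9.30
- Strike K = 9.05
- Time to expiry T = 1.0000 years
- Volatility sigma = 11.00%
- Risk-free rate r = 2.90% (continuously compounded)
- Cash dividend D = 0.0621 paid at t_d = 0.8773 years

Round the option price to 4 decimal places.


Answer: Price = 0.6592

Derivation:
PV(D) = D * exp(-r * t_d) = 0.0621 * 0.97487921 = 0.06054000
S_0' = S_0 - PV(D) = 9.3000 - 0.06054000 = 9.23946000
d1 = (ln(S_0'/K) + (r + sigma^2/2)*T) / (sigma*sqrt(T)) = 0.50698804
d2 = d1 - sigma*sqrt(T) = 0.39698804
exp(-rT) = 0.97141646
N(d1) = 0.69391840; N(d2) = 0.65431186
C = S_0' * N(d1) - K * exp(-rT) * N(d2) = 9.23946000 * 0.69391840 - 9.0500 * 0.97141646 * 0.65431186 = 0.6592


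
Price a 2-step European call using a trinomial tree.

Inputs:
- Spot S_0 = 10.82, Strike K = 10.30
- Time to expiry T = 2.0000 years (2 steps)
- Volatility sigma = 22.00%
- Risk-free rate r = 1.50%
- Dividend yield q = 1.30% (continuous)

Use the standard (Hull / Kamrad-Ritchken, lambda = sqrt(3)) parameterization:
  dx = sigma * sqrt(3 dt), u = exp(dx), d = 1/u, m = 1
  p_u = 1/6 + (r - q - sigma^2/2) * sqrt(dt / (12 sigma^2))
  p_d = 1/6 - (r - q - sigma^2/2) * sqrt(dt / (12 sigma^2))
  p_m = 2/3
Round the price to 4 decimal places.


dt = T/N = 1.000000; dx = sigma*sqrt(3*dt) = 0.381051
u = exp(dx) = 1.463823; d = 1/u = 0.683143
p_u = 0.137537, p_m = 0.666667, p_d = 0.195797
Discount per step: exp(-r*dt) = 0.985112
Stock lattice S(k, j) with j the centered position index:
  k=0: S(0,+0) = 10.8200
  k=1: S(1,-1) = 7.3916; S(1,+0) = 10.8200; S(1,+1) = 15.8386
  k=2: S(2,-2) = 5.0495; S(2,-1) = 7.3916; S(2,+0) = 10.8200; S(2,+1) = 15.8386; S(2,+2) = 23.1848
Terminal payoffs V(N, j) = max(S_T - K, 0):
  V(2,-2) = 0.000000; V(2,-1) = 0.000000; V(2,+0) = 0.520000; V(2,+1) = 5.538560; V(2,+2) = 12.884840
Backward induction: V(k, j) = exp(-r*dt) * [p_u * V(k+1, j+1) + p_m * V(k+1, j) + p_d * V(k+1, j-1)]
  V(1,-1) = exp(-r*dt) * [p_u*0.520000 + p_m*0.000000 + p_d*0.000000] = 0.070454
  V(1,+0) = exp(-r*dt) * [p_u*5.538560 + p_m*0.520000 + p_d*0.000000] = 1.091920
  V(1,+1) = exp(-r*dt) * [p_u*12.884840 + p_m*5.538560 + p_d*0.520000] = 5.483454
  V(0,+0) = exp(-r*dt) * [p_u*5.483454 + p_m*1.091920 + p_d*0.070454] = 1.473646

Answer: Price = V(0,0) = 1.4736


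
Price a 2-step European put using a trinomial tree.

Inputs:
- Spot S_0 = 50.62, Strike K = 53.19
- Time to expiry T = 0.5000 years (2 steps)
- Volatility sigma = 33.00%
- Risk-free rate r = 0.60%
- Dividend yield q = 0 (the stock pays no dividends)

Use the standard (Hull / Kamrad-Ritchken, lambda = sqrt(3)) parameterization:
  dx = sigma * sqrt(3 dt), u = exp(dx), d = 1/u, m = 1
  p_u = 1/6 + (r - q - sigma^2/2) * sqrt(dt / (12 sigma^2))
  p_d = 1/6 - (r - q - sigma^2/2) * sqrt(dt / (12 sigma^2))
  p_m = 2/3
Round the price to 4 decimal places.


Answer: Price = V(0,0) = 5.9288

Derivation:
dt = T/N = 0.250000; dx = sigma*sqrt(3*dt) = 0.285788
u = exp(dx) = 1.330811; d = 1/u = 0.751422
p_u = 0.145475, p_m = 0.666667, p_d = 0.187858
Discount per step: exp(-r*dt) = 0.998501
Stock lattice S(k, j) with j the centered position index:
  k=0: S(0,+0) = 50.6200
  k=1: S(1,-1) = 38.0370; S(1,+0) = 50.6200; S(1,+1) = 67.3656
  k=2: S(2,-2) = 28.5818; S(2,-1) = 38.0370; S(2,+0) = 50.6200; S(2,+1) = 67.3656; S(2,+2) = 89.6509
Terminal payoffs V(N, j) = max(K - S_T, 0):
  V(2,-2) = 24.608205; V(2,-1) = 15.153038; V(2,+0) = 2.570000; V(2,+1) = 0.000000; V(2,+2) = 0.000000
Backward induction: V(k, j) = exp(-r*dt) * [p_u * V(k+1, j+1) + p_m * V(k+1, j) + p_d * V(k+1, j-1)]
  V(1,-1) = exp(-r*dt) * [p_u*2.570000 + p_m*15.153038 + p_d*24.608205] = 15.076115
  V(1,+0) = exp(-r*dt) * [p_u*0.000000 + p_m*2.570000 + p_d*15.153038] = 4.553119
  V(1,+1) = exp(-r*dt) * [p_u*0.000000 + p_m*0.000000 + p_d*2.570000] = 0.482072
  V(0,+0) = exp(-r*dt) * [p_u*0.482072 + p_m*4.553119 + p_d*15.076115] = 5.928812


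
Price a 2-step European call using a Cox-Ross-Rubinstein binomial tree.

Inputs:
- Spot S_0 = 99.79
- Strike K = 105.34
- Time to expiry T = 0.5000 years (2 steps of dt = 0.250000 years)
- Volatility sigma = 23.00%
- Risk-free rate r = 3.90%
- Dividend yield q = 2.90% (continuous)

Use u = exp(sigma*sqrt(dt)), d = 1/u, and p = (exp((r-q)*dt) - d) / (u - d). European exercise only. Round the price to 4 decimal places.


dt = T/N = 0.250000
u = exp(sigma*sqrt(dt)) = 1.121873; d = 1/u = 0.891366
p = (exp((r-q)*dt) - d) / (u - d) = 0.482141
Discount per step: exp(-r*dt) = 0.990297
Stock lattice S(k, i) with i counting down-moves:
  k=0: S(0,0) = 99.7900
  k=1: S(1,0) = 111.9518; S(1,1) = 88.9494
  k=2: S(2,0) = 125.5957; S(2,1) = 99.7900; S(2,2) = 79.2865
Terminal payoffs V(N, i) = max(S_T - K, 0):
  V(2,0) = 20.255695; V(2,1) = 0.000000; V(2,2) = 0.000000
Backward induction: V(k, i) = exp(-r*dt) * [p * V(k+1, i) + (1-p) * V(k+1, i+1)].
  V(1,0) = exp(-r*dt) * [p*20.255695 + (1-p)*0.000000] = 9.671341
  V(1,1) = exp(-r*dt) * [p*0.000000 + (1-p)*0.000000] = 0.000000
  V(0,0) = exp(-r*dt) * [p*9.671341 + (1-p)*0.000000] = 4.617706

Answer: Price = V(0,0) = 4.6177


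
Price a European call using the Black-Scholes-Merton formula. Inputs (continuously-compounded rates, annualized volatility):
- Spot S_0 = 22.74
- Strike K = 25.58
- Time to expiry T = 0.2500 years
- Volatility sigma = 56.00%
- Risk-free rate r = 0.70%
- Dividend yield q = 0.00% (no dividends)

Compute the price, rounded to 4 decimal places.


Answer: Price = 1.5152

Derivation:
d1 = (ln(S/K) + (r - q + 0.5*sigma^2) * T) / (sigma * sqrt(T)) = -0.27405467
d2 = d1 - sigma * sqrt(T) = -0.55405467
exp(-rT) = 0.99825153; exp(-qT) = 1.00000000
C = S_0 * exp(-qT) * N(d1) - K * exp(-rT) * N(d2)
N(d1) = 0.39202130; N(d2) = 0.28977072
C = 22.7400 * 1.00000000 * 0.39202130 - 25.5800 * 0.99825153 * 0.28977072 = 1.5152


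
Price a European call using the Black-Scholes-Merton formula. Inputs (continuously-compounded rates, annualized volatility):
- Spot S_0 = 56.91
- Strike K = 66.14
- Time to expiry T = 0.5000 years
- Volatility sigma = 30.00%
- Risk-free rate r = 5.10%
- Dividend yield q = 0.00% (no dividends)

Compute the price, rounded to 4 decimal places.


d1 = (ln(S/K) + (r - q + 0.5*sigma^2) * T) / (sigma * sqrt(T)) = -0.48225925
d2 = d1 - sigma * sqrt(T) = -0.69439128
exp(-rT) = 0.97482238; exp(-qT) = 1.00000000
C = S_0 * exp(-qT) * N(d1) - K * exp(-rT) * N(d2)
N(d1) = 0.31481090; N(d2) = 0.24371843
C = 56.9100 * 1.00000000 * 0.31481090 - 66.1400 * 0.97482238 * 0.24371843 = 2.2022

Answer: Price = 2.2022


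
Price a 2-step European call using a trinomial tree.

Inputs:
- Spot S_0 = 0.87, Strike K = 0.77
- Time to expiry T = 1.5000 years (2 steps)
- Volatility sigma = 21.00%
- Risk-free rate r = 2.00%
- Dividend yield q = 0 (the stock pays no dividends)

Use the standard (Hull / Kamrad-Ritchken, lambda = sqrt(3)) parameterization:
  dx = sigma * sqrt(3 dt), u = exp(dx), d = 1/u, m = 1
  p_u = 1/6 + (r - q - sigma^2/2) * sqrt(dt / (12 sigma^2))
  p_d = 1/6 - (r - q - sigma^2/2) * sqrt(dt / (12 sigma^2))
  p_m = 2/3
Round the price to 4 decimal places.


Answer: Price = V(0,0) = 0.1608

Derivation:
dt = T/N = 0.750000; dx = sigma*sqrt(3*dt) = 0.315000
u = exp(dx) = 1.370259; d = 1/u = 0.729789
p_u = 0.164226, p_m = 0.666667, p_d = 0.169107
Discount per step: exp(-r*dt) = 0.985112
Stock lattice S(k, j) with j the centered position index:
  k=0: S(0,+0) = 0.8700
  k=1: S(1,-1) = 0.6349; S(1,+0) = 0.8700; S(1,+1) = 1.1921
  k=2: S(2,-2) = 0.4634; S(2,-1) = 0.6349; S(2,+0) = 0.8700; S(2,+1) = 1.1921; S(2,+2) = 1.6335
Terminal payoffs V(N, j) = max(S_T - K, 0):
  V(2,-2) = 0.000000; V(2,-1) = 0.000000; V(2,+0) = 0.100000; V(2,+1) = 0.422126; V(2,+2) = 0.863521
Backward induction: V(k, j) = exp(-r*dt) * [p_u * V(k+1, j+1) + p_m * V(k+1, j) + p_d * V(k+1, j-1)]
  V(1,-1) = exp(-r*dt) * [p_u*0.100000 + p_m*0.000000 + p_d*0.000000] = 0.016178
  V(1,+0) = exp(-r*dt) * [p_u*0.422126 + p_m*0.100000 + p_d*0.000000] = 0.133966
  V(1,+1) = exp(-r*dt) * [p_u*0.863521 + p_m*0.422126 + p_d*0.100000] = 0.433588
  V(0,+0) = exp(-r*dt) * [p_u*0.433588 + p_m*0.133966 + p_d*0.016178] = 0.160823


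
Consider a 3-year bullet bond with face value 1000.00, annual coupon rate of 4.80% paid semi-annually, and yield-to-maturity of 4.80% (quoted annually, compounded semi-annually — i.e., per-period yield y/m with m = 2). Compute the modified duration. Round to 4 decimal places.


Coupon per period c = face * coupon_rate / m = 24.000000
Periods per year m = 2; per-period yield y/m = 0.024000
Number of cashflows N = 6
Cashflows (t years, CF_t, discount factor 1/(1+y/m)^(m*t), PV):
  t = 0.5000: CF_t = 24.000000, DF = 0.976562, PV = 23.437500
  t = 1.0000: CF_t = 24.000000, DF = 0.953674, PV = 22.888184
  t = 1.5000: CF_t = 24.000000, DF = 0.931323, PV = 22.351742
  t = 2.0000: CF_t = 24.000000, DF = 0.909495, PV = 21.827873
  t = 2.5000: CF_t = 24.000000, DF = 0.888178, PV = 21.316282
  t = 3.0000: CF_t = 1024.000000, DF = 0.867362, PV = 888.178420
Price P = sum_t PV_t = 1000.000000
First compute Macaulay numerator sum_t t * PV_t:
  t * PV_t at t = 0.5000: 11.718750
  t * PV_t at t = 1.0000: 22.888184
  t * PV_t at t = 1.5000: 33.527613
  t * PV_t at t = 2.0000: 43.655746
  t * PV_t at t = 2.5000: 53.290705
  t * PV_t at t = 3.0000: 2664.535259
Macaulay duration D = 2829.616256 / 1000.000000 = 2.829616
Modified duration = D / (1 + y/m) = 2.829616 / (1 + 0.024000) = 2.763297

Answer: Modified duration = 2.7633


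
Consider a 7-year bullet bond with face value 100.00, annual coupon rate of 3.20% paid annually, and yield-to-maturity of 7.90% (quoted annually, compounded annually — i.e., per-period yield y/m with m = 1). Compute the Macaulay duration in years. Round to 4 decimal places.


Coupon per period c = face * coupon_rate / m = 3.200000
Periods per year m = 1; per-period yield y/m = 0.079000
Number of cashflows N = 7
Cashflows (t years, CF_t, discount factor 1/(1+y/m)^(m*t), PV):
  t = 1.0000: CF_t = 3.200000, DF = 0.926784, PV = 2.965709
  t = 2.0000: CF_t = 3.200000, DF = 0.858929, PV = 2.748572
  t = 3.0000: CF_t = 3.200000, DF = 0.796041, PV = 2.547333
  t = 4.0000: CF_t = 3.200000, DF = 0.737758, PV = 2.360827
  t = 5.0000: CF_t = 3.200000, DF = 0.683743, PV = 2.187977
  t = 6.0000: CF_t = 3.200000, DF = 0.633682, PV = 2.027782
  t = 7.0000: CF_t = 103.200000, DF = 0.587286, PV = 60.607949
Price P = sum_t PV_t = 75.446148
Macaulay numerator sum_t t * PV_t:
  t * PV_t at t = 1.0000: 2.965709
  t * PV_t at t = 2.0000: 5.497144
  t * PV_t at t = 3.0000: 7.641998
  t * PV_t at t = 4.0000: 9.443309
  t * PV_t at t = 5.0000: 10.939885
  t * PV_t at t = 6.0000: 12.166693
  t * PV_t at t = 7.0000: 424.255640
Macaulay duration D = (sum_t t * PV_t) / P = 472.910377 / 75.446148 = 6.268184

Answer: Macaulay duration = 6.2682 years


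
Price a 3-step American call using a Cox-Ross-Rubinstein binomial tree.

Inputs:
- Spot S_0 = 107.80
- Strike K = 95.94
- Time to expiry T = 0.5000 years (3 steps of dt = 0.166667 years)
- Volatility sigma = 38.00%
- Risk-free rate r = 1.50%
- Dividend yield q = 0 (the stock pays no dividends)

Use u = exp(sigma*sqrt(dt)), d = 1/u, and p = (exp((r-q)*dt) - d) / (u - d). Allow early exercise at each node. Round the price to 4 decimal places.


dt = T/N = 0.166667
u = exp(sigma*sqrt(dt)) = 1.167815; d = 1/u = 0.856300
p = (exp((r-q)*dt) - d) / (u - d) = 0.469329
Discount per step: exp(-r*dt) = 0.997503
Stock lattice S(k, i) with i counting down-moves:
  k=0: S(0,0) = 107.8000
  k=1: S(1,0) = 125.8904; S(1,1) = 92.3092
  k=2: S(2,0) = 147.0167; S(2,1) = 107.8000; S(2,2) = 79.0443
  k=3: S(3,0) = 171.6883; S(3,1) = 125.8904; S(3,2) = 92.3092; S(3,3) = 67.6857
Terminal payoffs V(N, i) = max(S_T - K, 0):
  V(3,0) = 75.748315; V(3,1) = 29.950440; V(3,2) = 0.000000; V(3,3) = 0.000000
Backward induction: V(k, i) = exp(-r*dt) * [p * V(k+1, i) + (1-p) * V(k+1, i+1)]; then take max(V_cont, immediate exercise) for American.
  V(2,0) = exp(-r*dt) * [p*75.748315 + (1-p)*29.950440] = 51.316276; exercise = 51.076726; V(2,0) = max -> 51.316276
  V(2,1) = exp(-r*dt) * [p*29.950440 + (1-p)*0.000000] = 14.021523; exercise = 11.860000; V(2,1) = max -> 14.021523
  V(2,2) = exp(-r*dt) * [p*0.000000 + (1-p)*0.000000] = 0.000000; exercise = 0.000000; V(2,2) = max -> 0.000000
  V(1,0) = exp(-r*dt) * [p*51.316276 + (1-p)*14.021523] = 31.446331; exercise = 29.950440; V(1,0) = max -> 31.446331
  V(1,1) = exp(-r*dt) * [p*14.021523 + (1-p)*0.000000] = 6.564281; exercise = 0.000000; V(1,1) = max -> 6.564281
  V(0,0) = exp(-r*dt) * [p*31.446331 + (1-p)*6.564281] = 18.196609; exercise = 11.860000; V(0,0) = max -> 18.196609

Answer: Price = V(0,0) = 18.1966


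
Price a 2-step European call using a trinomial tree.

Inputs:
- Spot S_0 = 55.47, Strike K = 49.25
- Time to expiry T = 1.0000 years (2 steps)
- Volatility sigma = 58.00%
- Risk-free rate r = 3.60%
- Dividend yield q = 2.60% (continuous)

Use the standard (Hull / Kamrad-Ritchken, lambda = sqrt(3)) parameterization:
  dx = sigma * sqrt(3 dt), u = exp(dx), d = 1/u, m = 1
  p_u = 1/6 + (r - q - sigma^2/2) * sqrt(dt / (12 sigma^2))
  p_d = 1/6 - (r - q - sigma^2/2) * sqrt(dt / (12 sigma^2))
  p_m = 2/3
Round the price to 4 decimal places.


dt = T/N = 0.500000; dx = sigma*sqrt(3*dt) = 0.710352
u = exp(dx) = 2.034707; d = 1/u = 0.491471
p_u = 0.110990, p_m = 0.666667, p_d = 0.222343
Discount per step: exp(-r*dt) = 0.982161
Stock lattice S(k, j) with j the centered position index:
  k=0: S(0,+0) = 55.4700
  k=1: S(1,-1) = 27.2619; S(1,+0) = 55.4700; S(1,+1) = 112.8652
  k=2: S(2,-2) = 13.3984; S(2,-1) = 27.2619; S(2,+0) = 55.4700; S(2,+1) = 112.8652; S(2,+2) = 229.6477
Terminal payoffs V(N, j) = max(S_T - K, 0):
  V(2,-2) = 0.000000; V(2,-1) = 0.000000; V(2,+0) = 6.220000; V(2,+1) = 63.615220; V(2,+2) = 180.397698
Backward induction: V(k, j) = exp(-r*dt) * [p_u * V(k+1, j+1) + p_m * V(k+1, j) + p_d * V(k+1, j-1)]
  V(1,-1) = exp(-r*dt) * [p_u*6.220000 + p_m*0.000000 + p_d*0.000000] = 0.678043
  V(1,+0) = exp(-r*dt) * [p_u*63.615220 + p_m*6.220000 + p_d*0.000000] = 11.007396
  V(1,+1) = exp(-r*dt) * [p_u*180.397698 + p_m*63.615220 + p_d*6.220000] = 62.677068
  V(0,+0) = exp(-r*dt) * [p_u*62.677068 + p_m*11.007396 + p_d*0.678043] = 14.187859

Answer: Price = V(0,0) = 14.1879


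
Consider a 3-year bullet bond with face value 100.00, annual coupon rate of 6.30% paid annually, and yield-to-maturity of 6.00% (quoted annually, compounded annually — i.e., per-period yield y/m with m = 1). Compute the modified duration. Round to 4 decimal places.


Answer: Modified duration = 2.6665

Derivation:
Coupon per period c = face * coupon_rate / m = 6.300000
Periods per year m = 1; per-period yield y/m = 0.060000
Number of cashflows N = 3
Cashflows (t years, CF_t, discount factor 1/(1+y/m)^(m*t), PV):
  t = 1.0000: CF_t = 6.300000, DF = 0.943396, PV = 5.943396
  t = 2.0000: CF_t = 6.300000, DF = 0.889996, PV = 5.606978
  t = 3.0000: CF_t = 106.300000, DF = 0.839619, PV = 89.251530
Price P = sum_t PV_t = 100.801904
First compute Macaulay numerator sum_t t * PV_t:
  t * PV_t at t = 1.0000: 5.943396
  t * PV_t at t = 2.0000: 11.213955
  t * PV_t at t = 3.0000: 267.754589
Macaulay duration D = 284.911941 / 100.801904 = 2.826454
Modified duration = D / (1 + y/m) = 2.826454 / (1 + 0.060000) = 2.666466


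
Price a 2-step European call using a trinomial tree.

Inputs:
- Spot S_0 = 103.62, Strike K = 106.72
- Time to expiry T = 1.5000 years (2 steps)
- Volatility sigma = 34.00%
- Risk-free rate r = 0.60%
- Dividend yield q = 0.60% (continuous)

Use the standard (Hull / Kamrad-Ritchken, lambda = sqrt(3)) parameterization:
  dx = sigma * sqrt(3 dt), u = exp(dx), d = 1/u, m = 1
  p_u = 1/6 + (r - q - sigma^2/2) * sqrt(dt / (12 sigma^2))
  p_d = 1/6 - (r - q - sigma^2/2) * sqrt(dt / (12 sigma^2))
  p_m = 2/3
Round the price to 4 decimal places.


dt = T/N = 0.750000; dx = sigma*sqrt(3*dt) = 0.510000
u = exp(dx) = 1.665291; d = 1/u = 0.600496
p_u = 0.124167, p_m = 0.666667, p_d = 0.209167
Discount per step: exp(-r*dt) = 0.995510
Stock lattice S(k, j) with j the centered position index:
  k=0: S(0,+0) = 103.6200
  k=1: S(1,-1) = 62.2234; S(1,+0) = 103.6200; S(1,+1) = 172.5575
  k=2: S(2,-2) = 37.3648; S(2,-1) = 62.2234; S(2,+0) = 103.6200; S(2,+1) = 172.5575; S(2,+2) = 287.3584
Terminal payoffs V(N, j) = max(S_T - K, 0):
  V(2,-2) = 0.000000; V(2,-1) = 0.000000; V(2,+0) = 0.000000; V(2,+1) = 65.837474; V(2,+2) = 180.638441
Backward induction: V(k, j) = exp(-r*dt) * [p_u * V(k+1, j+1) + p_m * V(k+1, j) + p_d * V(k+1, j-1)]
  V(1,-1) = exp(-r*dt) * [p_u*0.000000 + p_m*0.000000 + p_d*0.000000] = 0.000000
  V(1,+0) = exp(-r*dt) * [p_u*65.837474 + p_m*0.000000 + p_d*0.000000] = 8.138116
  V(1,+1) = exp(-r*dt) * [p_u*180.638441 + p_m*65.837474 + p_d*0.000000] = 66.023149
  V(0,+0) = exp(-r*dt) * [p_u*66.023149 + p_m*8.138116 + p_d*0.000000] = 13.562118

Answer: Price = V(0,0) = 13.5621


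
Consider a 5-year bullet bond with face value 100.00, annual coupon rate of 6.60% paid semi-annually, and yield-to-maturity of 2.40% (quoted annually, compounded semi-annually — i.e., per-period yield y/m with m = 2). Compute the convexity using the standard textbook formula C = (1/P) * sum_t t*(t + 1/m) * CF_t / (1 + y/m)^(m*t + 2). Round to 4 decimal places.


Coupon per period c = face * coupon_rate / m = 3.300000
Periods per year m = 2; per-period yield y/m = 0.012000
Number of cashflows N = 10
Cashflows (t years, CF_t, discount factor 1/(1+y/m)^(m*t), PV):
  t = 0.5000: CF_t = 3.300000, DF = 0.988142, PV = 3.260870
  t = 1.0000: CF_t = 3.300000, DF = 0.976425, PV = 3.222203
  t = 1.5000: CF_t = 3.300000, DF = 0.964847, PV = 3.183995
  t = 2.0000: CF_t = 3.300000, DF = 0.953406, PV = 3.146240
  t = 2.5000: CF_t = 3.300000, DF = 0.942101, PV = 3.108933
  t = 3.0000: CF_t = 3.300000, DF = 0.930930, PV = 3.072068
  t = 3.5000: CF_t = 3.300000, DF = 0.919891, PV = 3.035641
  t = 4.0000: CF_t = 3.300000, DF = 0.908983, PV = 2.999645
  t = 4.5000: CF_t = 3.300000, DF = 0.898205, PV = 2.964076
  t = 5.0000: CF_t = 103.300000, DF = 0.887554, PV = 91.684347
Price P = sum_t PV_t = 119.678018
Convexity numerator sum_t t*(t + 1/m) * CF_t / (1+y/m)^(m*t + 2):
  t = 0.5000: term = 1.591998
  t = 1.0000: term = 4.719360
  t = 1.5000: term = 9.326799
  t = 2.0000: term = 15.360341
  t = 2.5000: term = 22.767304
  t = 3.0000: term = 31.496271
  t = 3.5000: term = 41.497063
  t = 4.0000: term = 52.720718
  t = 4.5000: term = 65.119464
  t = 5.0000: term = 2461.879916
Convexity = (1/P) * sum = 2706.479236 / 119.678018 = 22.614673

Answer: Convexity = 22.6147


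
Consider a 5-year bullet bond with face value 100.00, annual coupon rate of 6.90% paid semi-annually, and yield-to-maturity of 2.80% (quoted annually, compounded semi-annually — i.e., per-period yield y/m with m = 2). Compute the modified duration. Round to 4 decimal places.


Coupon per period c = face * coupon_rate / m = 3.450000
Periods per year m = 2; per-period yield y/m = 0.014000
Number of cashflows N = 10
Cashflows (t years, CF_t, discount factor 1/(1+y/m)^(m*t), PV):
  t = 0.5000: CF_t = 3.450000, DF = 0.986193, PV = 3.402367
  t = 1.0000: CF_t = 3.450000, DF = 0.972577, PV = 3.355391
  t = 1.5000: CF_t = 3.450000, DF = 0.959149, PV = 3.309064
  t = 2.0000: CF_t = 3.450000, DF = 0.945906, PV = 3.263377
  t = 2.5000: CF_t = 3.450000, DF = 0.932847, PV = 3.218321
  t = 3.0000: CF_t = 3.450000, DF = 0.919967, PV = 3.173886
  t = 3.5000: CF_t = 3.450000, DF = 0.907265, PV = 3.130065
  t = 4.0000: CF_t = 3.450000, DF = 0.894739, PV = 3.086849
  t = 4.5000: CF_t = 3.450000, DF = 0.882386, PV = 3.044230
  t = 5.0000: CF_t = 103.450000, DF = 0.870203, PV = 90.022474
Price P = sum_t PV_t = 119.006026
First compute Macaulay numerator sum_t t * PV_t:
  t * PV_t at t = 0.5000: 1.701183
  t * PV_t at t = 1.0000: 3.355391
  t * PV_t at t = 1.5000: 4.963597
  t * PV_t at t = 2.0000: 6.526754
  t * PV_t at t = 2.5000: 8.045802
  t * PV_t at t = 3.0000: 9.521659
  t * PV_t at t = 3.5000: 10.955229
  t * PV_t at t = 4.0000: 12.347398
  t * PV_t at t = 4.5000: 13.699036
  t * PV_t at t = 5.0000: 450.112371
Macaulay duration D = 521.228421 / 119.006026 = 4.379849
Modified duration = D / (1 + y/m) = 4.379849 / (1 + 0.014000) = 4.319378

Answer: Modified duration = 4.3194


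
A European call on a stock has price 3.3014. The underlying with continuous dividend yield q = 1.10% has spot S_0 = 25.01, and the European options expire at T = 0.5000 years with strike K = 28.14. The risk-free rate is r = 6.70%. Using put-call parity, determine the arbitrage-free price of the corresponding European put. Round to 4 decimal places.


Put-call parity: C - P = S_0 * exp(-qT) - K * exp(-rT).
S_0 * exp(-qT) = 25.0100 * 0.99451510 = 24.87282258
K * exp(-rT) = 28.1400 * 0.96705491 = 27.21292520
P = C - S*exp(-qT) + K*exp(-rT)
P = 3.3014 - 24.87282258 + 27.21292520 = 5.6415

Answer: Put price = 5.6415


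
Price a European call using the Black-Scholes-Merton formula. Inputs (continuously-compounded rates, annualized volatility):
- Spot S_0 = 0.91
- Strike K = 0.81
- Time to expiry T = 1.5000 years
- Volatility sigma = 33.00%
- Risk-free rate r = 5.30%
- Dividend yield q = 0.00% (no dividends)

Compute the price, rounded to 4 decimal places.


d1 = (ln(S/K) + (r - q + 0.5*sigma^2) * T) / (sigma * sqrt(T)) = 0.68681058
d2 = d1 - sigma * sqrt(T) = 0.28264477
exp(-rT) = 0.92357802; exp(-qT) = 1.00000000
C = S_0 * exp(-qT) * N(d1) - K * exp(-rT) * N(d2)
N(d1) = 0.75389895; N(d2) = 0.61127542
C = 0.9100 * 1.00000000 * 0.75389895 - 0.8100 * 0.92357802 * 0.61127542 = 0.2288

Answer: Price = 0.2288
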